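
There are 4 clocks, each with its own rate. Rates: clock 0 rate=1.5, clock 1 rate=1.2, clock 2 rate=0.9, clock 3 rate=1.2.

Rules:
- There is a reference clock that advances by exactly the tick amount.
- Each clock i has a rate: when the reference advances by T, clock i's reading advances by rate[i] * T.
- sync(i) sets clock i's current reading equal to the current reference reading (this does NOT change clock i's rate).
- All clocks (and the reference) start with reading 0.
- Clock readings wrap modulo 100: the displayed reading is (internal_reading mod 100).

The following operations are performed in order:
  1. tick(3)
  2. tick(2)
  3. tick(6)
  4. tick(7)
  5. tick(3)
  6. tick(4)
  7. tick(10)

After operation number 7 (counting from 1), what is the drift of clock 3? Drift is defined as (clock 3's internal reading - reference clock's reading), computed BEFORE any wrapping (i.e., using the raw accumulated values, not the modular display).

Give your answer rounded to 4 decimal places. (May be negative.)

Answer: 7.0000

Derivation:
After op 1 tick(3): ref=3.0000 raw=[4.5000 3.6000 2.7000 3.6000]
After op 2 tick(2): ref=5.0000 raw=[7.5000 6.0000 4.5000 6.0000]
After op 3 tick(6): ref=11.0000 raw=[16.5000 13.2000 9.9000 13.2000]
After op 4 tick(7): ref=18.0000 raw=[27.0000 21.6000 16.2000 21.6000]
After op 5 tick(3): ref=21.0000 raw=[31.5000 25.2000 18.9000 25.2000]
After op 6 tick(4): ref=25.0000 raw=[37.5000 30.0000 22.5000 30.0000]
After op 7 tick(10): ref=35.0000 raw=[52.5000 42.0000 31.5000 42.0000]
Drift of clock 3 after op 7: 42.0000 - 35.0000 = 7.0000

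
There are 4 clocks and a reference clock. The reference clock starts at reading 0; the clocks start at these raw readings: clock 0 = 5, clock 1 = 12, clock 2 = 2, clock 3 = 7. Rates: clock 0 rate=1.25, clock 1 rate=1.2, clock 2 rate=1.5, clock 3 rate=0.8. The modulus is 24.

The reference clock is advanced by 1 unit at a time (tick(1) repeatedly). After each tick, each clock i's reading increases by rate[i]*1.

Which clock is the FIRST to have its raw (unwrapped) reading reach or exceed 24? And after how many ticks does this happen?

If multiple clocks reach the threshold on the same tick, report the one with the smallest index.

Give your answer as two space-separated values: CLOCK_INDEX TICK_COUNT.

Answer: 1 10

Derivation:
clock 0: start=5, rate=1.25, needs 24-5 = 19; ticks = ceil(19/1.25) = ceil(15.2000) = 16; reading at tick 16 = 5 + 1.25*16 = 25.0000
clock 1: start=12, rate=1.2, needs 24-12 = 12; ticks = ceil(12/1.2) = ceil(10.0000) = 10; reading at tick 10 = 12 + 1.2*10 = 24.0000
clock 2: start=2, rate=1.5, needs 24-2 = 22; ticks = ceil(22/1.5) = ceil(14.6667) = 15; reading at tick 15 = 2 + 1.5*15 = 24.5000
clock 3: start=7, rate=0.8, needs 24-7 = 17; ticks = ceil(17/0.8) = ceil(21.2500) = 22; reading at tick 22 = 7 + 0.8*22 = 24.6000
Minimum tick count = 10; winners = [1]; smallest index = 1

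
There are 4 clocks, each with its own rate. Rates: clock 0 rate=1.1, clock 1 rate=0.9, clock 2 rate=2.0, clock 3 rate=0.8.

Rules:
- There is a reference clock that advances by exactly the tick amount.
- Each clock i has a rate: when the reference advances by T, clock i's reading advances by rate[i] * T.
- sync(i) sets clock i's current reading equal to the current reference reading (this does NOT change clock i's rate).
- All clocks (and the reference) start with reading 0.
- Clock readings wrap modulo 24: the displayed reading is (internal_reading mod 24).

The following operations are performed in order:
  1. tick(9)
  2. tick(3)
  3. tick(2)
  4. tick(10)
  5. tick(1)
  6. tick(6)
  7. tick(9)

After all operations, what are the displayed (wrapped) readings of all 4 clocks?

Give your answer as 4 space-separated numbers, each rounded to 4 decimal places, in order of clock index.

Answer: 20.0000 12.0000 8.0000 8.0000

Derivation:
After op 1 tick(9): ref=9.0000 raw=[9.9000 8.1000 18.0000 7.2000]
After op 2 tick(3): ref=12.0000 raw=[13.2000 10.8000 24.0000 9.6000]
After op 3 tick(2): ref=14.0000 raw=[15.4000 12.6000 28.0000 11.2000]
After op 4 tick(10): ref=24.0000 raw=[26.4000 21.6000 48.0000 19.2000]
After op 5 tick(1): ref=25.0000 raw=[27.5000 22.5000 50.0000 20.0000]
After op 6 tick(6): ref=31.0000 raw=[34.1000 27.9000 62.0000 24.8000]
After op 7 tick(9): ref=40.0000 raw=[44.0000 36.0000 80.0000 32.0000]
Wrap final raw readings (mod 24): 44.0000 mod 24 = 20.0000; 36.0000 mod 24 = 12.0000; 80.0000 mod 24 = 8.0000; 32.0000 mod 24 = 8.0000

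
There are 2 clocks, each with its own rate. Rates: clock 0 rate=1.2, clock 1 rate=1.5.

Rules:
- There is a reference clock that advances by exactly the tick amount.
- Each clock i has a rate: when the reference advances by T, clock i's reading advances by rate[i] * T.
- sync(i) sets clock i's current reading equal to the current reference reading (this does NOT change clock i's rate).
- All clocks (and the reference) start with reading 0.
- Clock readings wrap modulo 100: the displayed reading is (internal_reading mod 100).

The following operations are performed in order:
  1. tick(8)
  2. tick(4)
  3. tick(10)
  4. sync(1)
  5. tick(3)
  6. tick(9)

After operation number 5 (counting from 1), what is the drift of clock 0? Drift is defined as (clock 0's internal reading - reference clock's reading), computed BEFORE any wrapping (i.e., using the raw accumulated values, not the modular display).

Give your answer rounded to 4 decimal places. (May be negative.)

Answer: 5.0000

Derivation:
After op 1 tick(8): ref=8.0000 raw=[9.6000 12.0000]
After op 2 tick(4): ref=12.0000 raw=[14.4000 18.0000]
After op 3 tick(10): ref=22.0000 raw=[26.4000 33.0000]
After op 4 sync(1): ref=22.0000 raw=[26.4000 22.0000]
After op 5 tick(3): ref=25.0000 raw=[30.0000 26.5000]
Drift of clock 0 after op 5: 30.0000 - 25.0000 = 5.0000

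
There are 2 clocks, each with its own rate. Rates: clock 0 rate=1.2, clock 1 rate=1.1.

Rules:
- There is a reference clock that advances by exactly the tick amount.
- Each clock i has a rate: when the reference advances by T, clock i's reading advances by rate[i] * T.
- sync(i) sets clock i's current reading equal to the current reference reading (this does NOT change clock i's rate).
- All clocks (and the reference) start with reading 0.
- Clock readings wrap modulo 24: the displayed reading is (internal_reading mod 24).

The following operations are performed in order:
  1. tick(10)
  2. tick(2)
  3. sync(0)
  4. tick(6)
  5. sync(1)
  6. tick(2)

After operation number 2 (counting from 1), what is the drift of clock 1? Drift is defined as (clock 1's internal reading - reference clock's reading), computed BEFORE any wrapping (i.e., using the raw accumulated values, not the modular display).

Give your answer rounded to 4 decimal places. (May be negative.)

Answer: 1.2000

Derivation:
After op 1 tick(10): ref=10.0000 raw=[12.0000 11.0000]
After op 2 tick(2): ref=12.0000 raw=[14.4000 13.2000]
Drift of clock 1 after op 2: 13.2000 - 12.0000 = 1.2000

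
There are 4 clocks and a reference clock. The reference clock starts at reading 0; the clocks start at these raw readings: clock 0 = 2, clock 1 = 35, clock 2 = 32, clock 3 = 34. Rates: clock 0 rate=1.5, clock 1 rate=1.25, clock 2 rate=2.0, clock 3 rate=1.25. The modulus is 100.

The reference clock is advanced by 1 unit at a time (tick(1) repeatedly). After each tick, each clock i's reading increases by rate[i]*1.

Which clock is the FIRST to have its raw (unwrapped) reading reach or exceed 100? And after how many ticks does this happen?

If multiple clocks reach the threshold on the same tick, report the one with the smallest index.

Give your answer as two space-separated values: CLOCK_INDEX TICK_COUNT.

clock 0: start=2, rate=1.5, needs 100-2 = 98; ticks = ceil(98/1.5) = ceil(65.3333) = 66; reading at tick 66 = 2 + 1.5*66 = 101.0000
clock 1: start=35, rate=1.25, needs 100-35 = 65; ticks = ceil(65/1.25) = ceil(52.0000) = 52; reading at tick 52 = 35 + 1.25*52 = 100.0000
clock 2: start=32, rate=2.0, needs 100-32 = 68; ticks = ceil(68/2.0) = ceil(34.0000) = 34; reading at tick 34 = 32 + 2.0*34 = 100.0000
clock 3: start=34, rate=1.25, needs 100-34 = 66; ticks = ceil(66/1.25) = ceil(52.8000) = 53; reading at tick 53 = 34 + 1.25*53 = 100.2500
Minimum tick count = 34; winners = [2]; smallest index = 2

Answer: 2 34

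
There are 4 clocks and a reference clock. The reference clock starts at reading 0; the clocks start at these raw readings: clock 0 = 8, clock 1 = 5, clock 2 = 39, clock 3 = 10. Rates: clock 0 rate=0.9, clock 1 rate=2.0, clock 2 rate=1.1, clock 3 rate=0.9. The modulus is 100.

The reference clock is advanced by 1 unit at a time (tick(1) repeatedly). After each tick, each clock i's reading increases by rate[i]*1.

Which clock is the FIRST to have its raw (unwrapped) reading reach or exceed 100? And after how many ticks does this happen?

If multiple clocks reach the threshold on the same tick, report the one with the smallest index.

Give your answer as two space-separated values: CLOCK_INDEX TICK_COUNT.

clock 0: start=8, rate=0.9, needs 100-8 = 92; ticks = ceil(92/0.9) = ceil(102.2222) = 103; reading at tick 103 = 8 + 0.9*103 = 100.7000
clock 1: start=5, rate=2.0, needs 100-5 = 95; ticks = ceil(95/2.0) = ceil(47.5000) = 48; reading at tick 48 = 5 + 2.0*48 = 101.0000
clock 2: start=39, rate=1.1, needs 100-39 = 61; ticks = ceil(61/1.1) = ceil(55.4545) = 56; reading at tick 56 = 39 + 1.1*56 = 100.6000
clock 3: start=10, rate=0.9, needs 100-10 = 90; ticks = ceil(90/0.9) = ceil(100.0000) = 100; reading at tick 100 = 10 + 0.9*100 = 100.0000
Minimum tick count = 48; winners = [1]; smallest index = 1

Answer: 1 48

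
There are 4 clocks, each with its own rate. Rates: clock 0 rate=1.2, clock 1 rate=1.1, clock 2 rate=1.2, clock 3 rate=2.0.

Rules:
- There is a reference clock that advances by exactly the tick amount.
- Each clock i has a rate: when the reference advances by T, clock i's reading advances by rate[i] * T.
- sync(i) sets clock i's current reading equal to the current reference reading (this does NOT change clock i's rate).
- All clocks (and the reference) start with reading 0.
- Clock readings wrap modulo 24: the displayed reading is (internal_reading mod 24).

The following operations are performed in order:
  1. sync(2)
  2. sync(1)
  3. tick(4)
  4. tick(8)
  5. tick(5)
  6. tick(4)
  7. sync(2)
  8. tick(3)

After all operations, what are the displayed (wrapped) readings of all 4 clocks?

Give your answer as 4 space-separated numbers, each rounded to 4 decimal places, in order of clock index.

After op 1 sync(2): ref=0.0000 raw=[0.0000 0.0000 0.0000 0.0000]
After op 2 sync(1): ref=0.0000 raw=[0.0000 0.0000 0.0000 0.0000]
After op 3 tick(4): ref=4.0000 raw=[4.8000 4.4000 4.8000 8.0000]
After op 4 tick(8): ref=12.0000 raw=[14.4000 13.2000 14.4000 24.0000]
After op 5 tick(5): ref=17.0000 raw=[20.4000 18.7000 20.4000 34.0000]
After op 6 tick(4): ref=21.0000 raw=[25.2000 23.1000 25.2000 42.0000]
After op 7 sync(2): ref=21.0000 raw=[25.2000 23.1000 21.0000 42.0000]
After op 8 tick(3): ref=24.0000 raw=[28.8000 26.4000 24.6000 48.0000]
Wrap final raw readings (mod 24): 28.8000 mod 24 = 4.8000; 26.4000 mod 24 = 2.4000; 24.6000 mod 24 = 0.6000; 48.0000 mod 24 = 0.0000

Answer: 4.8000 2.4000 0.6000 0.0000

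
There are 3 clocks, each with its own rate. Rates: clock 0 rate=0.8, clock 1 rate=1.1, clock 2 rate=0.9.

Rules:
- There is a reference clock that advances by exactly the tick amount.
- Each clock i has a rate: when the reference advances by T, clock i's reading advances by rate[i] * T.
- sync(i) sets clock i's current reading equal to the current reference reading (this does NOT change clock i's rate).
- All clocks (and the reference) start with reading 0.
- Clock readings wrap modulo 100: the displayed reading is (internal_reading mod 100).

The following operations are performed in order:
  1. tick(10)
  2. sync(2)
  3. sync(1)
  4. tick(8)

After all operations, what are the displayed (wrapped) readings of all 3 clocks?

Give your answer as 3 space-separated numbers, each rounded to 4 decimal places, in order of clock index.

After op 1 tick(10): ref=10.0000 raw=[8.0000 11.0000 9.0000]
After op 2 sync(2): ref=10.0000 raw=[8.0000 11.0000 10.0000]
After op 3 sync(1): ref=10.0000 raw=[8.0000 10.0000 10.0000]
After op 4 tick(8): ref=18.0000 raw=[14.4000 18.8000 17.2000]
Wrap final raw readings (mod 100): 14.4000 mod 100 = 14.4000; 18.8000 mod 100 = 18.8000; 17.2000 mod 100 = 17.2000

Answer: 14.4000 18.8000 17.2000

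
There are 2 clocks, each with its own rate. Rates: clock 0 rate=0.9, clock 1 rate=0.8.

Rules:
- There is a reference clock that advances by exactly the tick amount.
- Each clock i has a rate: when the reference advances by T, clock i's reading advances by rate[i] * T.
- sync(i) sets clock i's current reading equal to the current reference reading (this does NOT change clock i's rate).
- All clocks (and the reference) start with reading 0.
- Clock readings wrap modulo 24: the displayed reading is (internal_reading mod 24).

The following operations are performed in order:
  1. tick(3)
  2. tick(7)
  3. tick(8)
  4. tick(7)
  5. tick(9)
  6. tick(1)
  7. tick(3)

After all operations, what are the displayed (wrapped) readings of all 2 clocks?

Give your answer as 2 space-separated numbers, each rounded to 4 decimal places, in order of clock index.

After op 1 tick(3): ref=3.0000 raw=[2.7000 2.4000]
After op 2 tick(7): ref=10.0000 raw=[9.0000 8.0000]
After op 3 tick(8): ref=18.0000 raw=[16.2000 14.4000]
After op 4 tick(7): ref=25.0000 raw=[22.5000 20.0000]
After op 5 tick(9): ref=34.0000 raw=[30.6000 27.2000]
After op 6 tick(1): ref=35.0000 raw=[31.5000 28.0000]
After op 7 tick(3): ref=38.0000 raw=[34.2000 30.4000]
Wrap final raw readings (mod 24): 34.2000 mod 24 = 10.2000; 30.4000 mod 24 = 6.4000

Answer: 10.2000 6.4000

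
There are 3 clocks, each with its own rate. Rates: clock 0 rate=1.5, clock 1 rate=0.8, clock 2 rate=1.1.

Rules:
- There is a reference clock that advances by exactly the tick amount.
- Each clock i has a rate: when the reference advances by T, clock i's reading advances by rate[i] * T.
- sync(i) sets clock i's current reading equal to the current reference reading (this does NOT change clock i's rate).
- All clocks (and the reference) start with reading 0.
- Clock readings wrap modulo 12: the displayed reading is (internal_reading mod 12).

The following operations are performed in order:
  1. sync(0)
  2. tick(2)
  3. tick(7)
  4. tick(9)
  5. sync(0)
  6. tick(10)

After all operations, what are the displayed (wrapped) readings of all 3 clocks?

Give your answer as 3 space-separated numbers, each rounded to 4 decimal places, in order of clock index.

Answer: 9.0000 10.4000 6.8000

Derivation:
After op 1 sync(0): ref=0.0000 raw=[0.0000 0.0000 0.0000]
After op 2 tick(2): ref=2.0000 raw=[3.0000 1.6000 2.2000]
After op 3 tick(7): ref=9.0000 raw=[13.5000 7.2000 9.9000]
After op 4 tick(9): ref=18.0000 raw=[27.0000 14.4000 19.8000]
After op 5 sync(0): ref=18.0000 raw=[18.0000 14.4000 19.8000]
After op 6 tick(10): ref=28.0000 raw=[33.0000 22.4000 30.8000]
Wrap final raw readings (mod 12): 33.0000 mod 12 = 9.0000; 22.4000 mod 12 = 10.4000; 30.8000 mod 12 = 6.8000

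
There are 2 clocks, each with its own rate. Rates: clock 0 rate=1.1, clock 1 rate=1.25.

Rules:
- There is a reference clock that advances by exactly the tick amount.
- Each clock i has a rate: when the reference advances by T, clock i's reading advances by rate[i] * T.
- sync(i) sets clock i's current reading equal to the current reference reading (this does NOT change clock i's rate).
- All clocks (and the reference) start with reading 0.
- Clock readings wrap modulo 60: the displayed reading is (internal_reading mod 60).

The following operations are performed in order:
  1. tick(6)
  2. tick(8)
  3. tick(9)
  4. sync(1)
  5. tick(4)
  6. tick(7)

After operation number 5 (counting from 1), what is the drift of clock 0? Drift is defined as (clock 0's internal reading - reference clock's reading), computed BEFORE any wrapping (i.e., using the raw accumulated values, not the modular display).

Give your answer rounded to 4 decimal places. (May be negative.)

After op 1 tick(6): ref=6.0000 raw=[6.6000 7.5000]
After op 2 tick(8): ref=14.0000 raw=[15.4000 17.5000]
After op 3 tick(9): ref=23.0000 raw=[25.3000 28.7500]
After op 4 sync(1): ref=23.0000 raw=[25.3000 23.0000]
After op 5 tick(4): ref=27.0000 raw=[29.7000 28.0000]
Drift of clock 0 after op 5: 29.7000 - 27.0000 = 2.7000

Answer: 2.7000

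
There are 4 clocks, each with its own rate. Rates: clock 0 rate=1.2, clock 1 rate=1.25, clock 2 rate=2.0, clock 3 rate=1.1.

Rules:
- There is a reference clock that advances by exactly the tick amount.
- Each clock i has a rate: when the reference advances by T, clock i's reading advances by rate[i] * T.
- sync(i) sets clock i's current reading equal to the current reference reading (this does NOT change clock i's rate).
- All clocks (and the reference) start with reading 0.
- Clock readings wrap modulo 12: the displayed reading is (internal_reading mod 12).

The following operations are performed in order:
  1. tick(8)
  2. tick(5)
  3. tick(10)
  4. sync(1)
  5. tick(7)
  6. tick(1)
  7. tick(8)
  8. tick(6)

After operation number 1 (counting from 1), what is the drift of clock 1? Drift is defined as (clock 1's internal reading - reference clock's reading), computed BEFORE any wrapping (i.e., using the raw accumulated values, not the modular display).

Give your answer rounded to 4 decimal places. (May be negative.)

After op 1 tick(8): ref=8.0000 raw=[9.6000 10.0000 16.0000 8.8000]
Drift of clock 1 after op 1: 10.0000 - 8.0000 = 2.0000

Answer: 2.0000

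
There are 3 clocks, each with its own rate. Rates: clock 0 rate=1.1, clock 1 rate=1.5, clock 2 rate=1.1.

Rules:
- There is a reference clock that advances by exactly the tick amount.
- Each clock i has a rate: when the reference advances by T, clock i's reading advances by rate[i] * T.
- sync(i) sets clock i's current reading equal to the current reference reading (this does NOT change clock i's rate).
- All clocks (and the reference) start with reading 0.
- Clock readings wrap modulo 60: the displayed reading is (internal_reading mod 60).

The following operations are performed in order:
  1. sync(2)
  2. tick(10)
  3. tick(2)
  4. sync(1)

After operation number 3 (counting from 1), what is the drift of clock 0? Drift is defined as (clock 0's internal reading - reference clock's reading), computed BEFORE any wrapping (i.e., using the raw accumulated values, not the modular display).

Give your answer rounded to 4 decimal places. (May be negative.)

After op 1 sync(2): ref=0.0000 raw=[0.0000 0.0000 0.0000]
After op 2 tick(10): ref=10.0000 raw=[11.0000 15.0000 11.0000]
After op 3 tick(2): ref=12.0000 raw=[13.2000 18.0000 13.2000]
Drift of clock 0 after op 3: 13.2000 - 12.0000 = 1.2000

Answer: 1.2000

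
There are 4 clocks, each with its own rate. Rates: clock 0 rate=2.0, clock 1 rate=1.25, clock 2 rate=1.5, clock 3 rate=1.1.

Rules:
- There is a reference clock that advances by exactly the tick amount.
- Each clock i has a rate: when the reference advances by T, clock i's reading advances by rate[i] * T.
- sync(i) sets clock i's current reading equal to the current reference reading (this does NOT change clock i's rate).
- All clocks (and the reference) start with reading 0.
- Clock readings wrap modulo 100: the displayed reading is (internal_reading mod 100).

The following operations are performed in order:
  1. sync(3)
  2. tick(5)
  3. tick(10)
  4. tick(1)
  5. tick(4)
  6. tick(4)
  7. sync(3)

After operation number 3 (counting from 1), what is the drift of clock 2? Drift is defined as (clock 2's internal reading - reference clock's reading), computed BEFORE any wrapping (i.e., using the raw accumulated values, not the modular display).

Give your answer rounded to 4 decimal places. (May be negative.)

After op 1 sync(3): ref=0.0000 raw=[0.0000 0.0000 0.0000 0.0000]
After op 2 tick(5): ref=5.0000 raw=[10.0000 6.2500 7.5000 5.5000]
After op 3 tick(10): ref=15.0000 raw=[30.0000 18.7500 22.5000 16.5000]
Drift of clock 2 after op 3: 22.5000 - 15.0000 = 7.5000

Answer: 7.5000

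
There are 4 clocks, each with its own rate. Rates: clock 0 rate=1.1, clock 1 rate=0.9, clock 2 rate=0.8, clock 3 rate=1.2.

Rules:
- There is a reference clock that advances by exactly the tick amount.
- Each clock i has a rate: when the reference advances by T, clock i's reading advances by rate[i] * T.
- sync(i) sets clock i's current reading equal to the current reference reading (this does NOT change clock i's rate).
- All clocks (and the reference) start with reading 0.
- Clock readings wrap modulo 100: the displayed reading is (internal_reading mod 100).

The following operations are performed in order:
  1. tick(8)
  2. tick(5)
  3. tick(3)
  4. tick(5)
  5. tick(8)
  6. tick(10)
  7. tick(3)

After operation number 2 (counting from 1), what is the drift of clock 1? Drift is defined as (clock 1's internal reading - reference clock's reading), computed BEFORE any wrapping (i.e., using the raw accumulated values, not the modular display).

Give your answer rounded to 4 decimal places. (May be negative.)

After op 1 tick(8): ref=8.0000 raw=[8.8000 7.2000 6.4000 9.6000]
After op 2 tick(5): ref=13.0000 raw=[14.3000 11.7000 10.4000 15.6000]
Drift of clock 1 after op 2: 11.7000 - 13.0000 = -1.3000

Answer: -1.3000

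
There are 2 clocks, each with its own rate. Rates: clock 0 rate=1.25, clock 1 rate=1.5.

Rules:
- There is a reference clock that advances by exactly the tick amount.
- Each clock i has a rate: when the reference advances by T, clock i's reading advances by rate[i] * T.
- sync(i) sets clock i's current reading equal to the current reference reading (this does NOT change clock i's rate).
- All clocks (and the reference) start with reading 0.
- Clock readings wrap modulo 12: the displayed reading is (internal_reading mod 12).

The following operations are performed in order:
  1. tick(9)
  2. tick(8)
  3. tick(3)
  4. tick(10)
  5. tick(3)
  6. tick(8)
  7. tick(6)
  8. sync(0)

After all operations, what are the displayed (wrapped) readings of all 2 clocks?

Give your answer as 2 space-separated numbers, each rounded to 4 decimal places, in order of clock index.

Answer: 11.0000 10.5000

Derivation:
After op 1 tick(9): ref=9.0000 raw=[11.2500 13.5000]
After op 2 tick(8): ref=17.0000 raw=[21.2500 25.5000]
After op 3 tick(3): ref=20.0000 raw=[25.0000 30.0000]
After op 4 tick(10): ref=30.0000 raw=[37.5000 45.0000]
After op 5 tick(3): ref=33.0000 raw=[41.2500 49.5000]
After op 6 tick(8): ref=41.0000 raw=[51.2500 61.5000]
After op 7 tick(6): ref=47.0000 raw=[58.7500 70.5000]
After op 8 sync(0): ref=47.0000 raw=[47.0000 70.5000]
Wrap final raw readings (mod 12): 47.0000 mod 12 = 11.0000; 70.5000 mod 12 = 10.5000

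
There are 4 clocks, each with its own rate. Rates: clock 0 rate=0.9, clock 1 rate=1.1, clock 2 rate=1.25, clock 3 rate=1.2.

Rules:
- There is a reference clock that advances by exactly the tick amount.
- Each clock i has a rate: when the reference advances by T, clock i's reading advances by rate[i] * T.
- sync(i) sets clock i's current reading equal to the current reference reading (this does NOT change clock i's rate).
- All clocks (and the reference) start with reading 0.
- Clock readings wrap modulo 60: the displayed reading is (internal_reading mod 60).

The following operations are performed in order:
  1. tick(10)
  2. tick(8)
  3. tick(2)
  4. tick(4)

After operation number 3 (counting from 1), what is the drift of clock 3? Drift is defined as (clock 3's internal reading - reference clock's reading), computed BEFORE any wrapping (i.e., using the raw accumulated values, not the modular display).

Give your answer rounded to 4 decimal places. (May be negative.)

After op 1 tick(10): ref=10.0000 raw=[9.0000 11.0000 12.5000 12.0000]
After op 2 tick(8): ref=18.0000 raw=[16.2000 19.8000 22.5000 21.6000]
After op 3 tick(2): ref=20.0000 raw=[18.0000 22.0000 25.0000 24.0000]
Drift of clock 3 after op 3: 24.0000 - 20.0000 = 4.0000

Answer: 4.0000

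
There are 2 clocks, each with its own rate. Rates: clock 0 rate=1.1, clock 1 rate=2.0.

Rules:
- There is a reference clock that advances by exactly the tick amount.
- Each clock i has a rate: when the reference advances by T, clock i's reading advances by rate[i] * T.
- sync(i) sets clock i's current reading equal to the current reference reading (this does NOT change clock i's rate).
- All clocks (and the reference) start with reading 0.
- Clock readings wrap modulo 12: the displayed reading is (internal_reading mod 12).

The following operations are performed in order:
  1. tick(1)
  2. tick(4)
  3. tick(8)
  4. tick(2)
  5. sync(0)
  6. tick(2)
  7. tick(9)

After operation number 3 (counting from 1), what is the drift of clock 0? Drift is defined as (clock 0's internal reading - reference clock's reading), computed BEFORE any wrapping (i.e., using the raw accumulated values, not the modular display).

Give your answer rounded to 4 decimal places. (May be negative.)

Answer: 1.3000

Derivation:
After op 1 tick(1): ref=1.0000 raw=[1.1000 2.0000]
After op 2 tick(4): ref=5.0000 raw=[5.5000 10.0000]
After op 3 tick(8): ref=13.0000 raw=[14.3000 26.0000]
Drift of clock 0 after op 3: 14.3000 - 13.0000 = 1.3000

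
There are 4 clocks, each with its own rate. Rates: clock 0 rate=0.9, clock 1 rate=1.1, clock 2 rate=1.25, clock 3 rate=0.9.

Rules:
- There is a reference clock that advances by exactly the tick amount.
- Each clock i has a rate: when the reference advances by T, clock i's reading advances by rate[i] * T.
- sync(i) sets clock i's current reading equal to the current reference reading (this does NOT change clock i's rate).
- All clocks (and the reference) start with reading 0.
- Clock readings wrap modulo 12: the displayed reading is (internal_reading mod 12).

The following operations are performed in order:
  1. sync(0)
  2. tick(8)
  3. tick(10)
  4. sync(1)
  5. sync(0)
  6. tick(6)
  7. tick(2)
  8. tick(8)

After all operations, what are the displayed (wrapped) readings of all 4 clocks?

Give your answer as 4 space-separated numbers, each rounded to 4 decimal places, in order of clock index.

After op 1 sync(0): ref=0.0000 raw=[0.0000 0.0000 0.0000 0.0000]
After op 2 tick(8): ref=8.0000 raw=[7.2000 8.8000 10.0000 7.2000]
After op 3 tick(10): ref=18.0000 raw=[16.2000 19.8000 22.5000 16.2000]
After op 4 sync(1): ref=18.0000 raw=[16.2000 18.0000 22.5000 16.2000]
After op 5 sync(0): ref=18.0000 raw=[18.0000 18.0000 22.5000 16.2000]
After op 6 tick(6): ref=24.0000 raw=[23.4000 24.6000 30.0000 21.6000]
After op 7 tick(2): ref=26.0000 raw=[25.2000 26.8000 32.5000 23.4000]
After op 8 tick(8): ref=34.0000 raw=[32.4000 35.6000 42.5000 30.6000]
Wrap final raw readings (mod 12): 32.4000 mod 12 = 8.4000; 35.6000 mod 12 = 11.6000; 42.5000 mod 12 = 6.5000; 30.6000 mod 12 = 6.6000

Answer: 8.4000 11.6000 6.5000 6.6000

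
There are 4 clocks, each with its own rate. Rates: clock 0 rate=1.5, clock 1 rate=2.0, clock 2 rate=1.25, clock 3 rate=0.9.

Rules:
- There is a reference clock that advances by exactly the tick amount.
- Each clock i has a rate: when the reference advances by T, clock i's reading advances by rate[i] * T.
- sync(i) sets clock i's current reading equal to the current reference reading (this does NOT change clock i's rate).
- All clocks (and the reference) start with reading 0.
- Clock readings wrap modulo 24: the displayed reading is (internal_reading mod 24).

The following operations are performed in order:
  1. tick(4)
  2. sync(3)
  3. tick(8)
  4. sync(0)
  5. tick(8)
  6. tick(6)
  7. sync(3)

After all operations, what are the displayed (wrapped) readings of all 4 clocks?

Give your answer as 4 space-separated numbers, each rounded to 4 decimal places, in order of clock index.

After op 1 tick(4): ref=4.0000 raw=[6.0000 8.0000 5.0000 3.6000]
After op 2 sync(3): ref=4.0000 raw=[6.0000 8.0000 5.0000 4.0000]
After op 3 tick(8): ref=12.0000 raw=[18.0000 24.0000 15.0000 11.2000]
After op 4 sync(0): ref=12.0000 raw=[12.0000 24.0000 15.0000 11.2000]
After op 5 tick(8): ref=20.0000 raw=[24.0000 40.0000 25.0000 18.4000]
After op 6 tick(6): ref=26.0000 raw=[33.0000 52.0000 32.5000 23.8000]
After op 7 sync(3): ref=26.0000 raw=[33.0000 52.0000 32.5000 26.0000]
Wrap final raw readings (mod 24): 33.0000 mod 24 = 9.0000; 52.0000 mod 24 = 4.0000; 32.5000 mod 24 = 8.5000; 26.0000 mod 24 = 2.0000

Answer: 9.0000 4.0000 8.5000 2.0000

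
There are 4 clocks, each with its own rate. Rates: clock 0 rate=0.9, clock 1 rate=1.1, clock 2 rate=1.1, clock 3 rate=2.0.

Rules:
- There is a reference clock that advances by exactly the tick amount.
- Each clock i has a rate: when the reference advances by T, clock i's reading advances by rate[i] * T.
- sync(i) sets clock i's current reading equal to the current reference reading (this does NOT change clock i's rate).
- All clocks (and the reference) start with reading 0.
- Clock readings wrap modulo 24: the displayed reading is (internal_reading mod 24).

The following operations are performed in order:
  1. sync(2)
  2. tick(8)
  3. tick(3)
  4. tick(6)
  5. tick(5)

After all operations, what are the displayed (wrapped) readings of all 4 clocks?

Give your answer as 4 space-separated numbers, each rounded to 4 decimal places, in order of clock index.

After op 1 sync(2): ref=0.0000 raw=[0.0000 0.0000 0.0000 0.0000]
After op 2 tick(8): ref=8.0000 raw=[7.2000 8.8000 8.8000 16.0000]
After op 3 tick(3): ref=11.0000 raw=[9.9000 12.1000 12.1000 22.0000]
After op 4 tick(6): ref=17.0000 raw=[15.3000 18.7000 18.7000 34.0000]
After op 5 tick(5): ref=22.0000 raw=[19.8000 24.2000 24.2000 44.0000]
Wrap final raw readings (mod 24): 19.8000 mod 24 = 19.8000; 24.2000 mod 24 = 0.2000; 24.2000 mod 24 = 0.2000; 44.0000 mod 24 = 20.0000

Answer: 19.8000 0.2000 0.2000 20.0000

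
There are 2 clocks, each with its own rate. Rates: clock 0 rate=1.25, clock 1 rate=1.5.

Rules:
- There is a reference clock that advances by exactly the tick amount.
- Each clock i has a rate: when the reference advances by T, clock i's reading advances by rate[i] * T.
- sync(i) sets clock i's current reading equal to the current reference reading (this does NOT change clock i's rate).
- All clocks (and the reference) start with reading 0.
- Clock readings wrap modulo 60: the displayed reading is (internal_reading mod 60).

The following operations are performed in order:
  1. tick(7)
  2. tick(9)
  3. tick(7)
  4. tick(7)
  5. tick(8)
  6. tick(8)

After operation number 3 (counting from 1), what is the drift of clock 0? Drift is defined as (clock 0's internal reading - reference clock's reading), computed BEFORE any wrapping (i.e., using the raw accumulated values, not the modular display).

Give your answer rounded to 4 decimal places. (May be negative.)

Answer: 5.7500

Derivation:
After op 1 tick(7): ref=7.0000 raw=[8.7500 10.5000]
After op 2 tick(9): ref=16.0000 raw=[20.0000 24.0000]
After op 3 tick(7): ref=23.0000 raw=[28.7500 34.5000]
Drift of clock 0 after op 3: 28.7500 - 23.0000 = 5.7500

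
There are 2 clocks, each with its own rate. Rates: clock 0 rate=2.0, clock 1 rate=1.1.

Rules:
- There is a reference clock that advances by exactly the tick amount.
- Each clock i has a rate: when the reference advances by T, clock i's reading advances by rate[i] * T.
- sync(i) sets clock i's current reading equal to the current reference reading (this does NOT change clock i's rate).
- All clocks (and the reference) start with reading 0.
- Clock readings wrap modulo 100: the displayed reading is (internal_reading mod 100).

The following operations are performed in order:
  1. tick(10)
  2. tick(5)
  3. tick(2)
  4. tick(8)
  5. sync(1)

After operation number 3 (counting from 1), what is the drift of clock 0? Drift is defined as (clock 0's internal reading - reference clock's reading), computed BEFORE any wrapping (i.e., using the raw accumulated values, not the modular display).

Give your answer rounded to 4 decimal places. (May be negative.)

After op 1 tick(10): ref=10.0000 raw=[20.0000 11.0000]
After op 2 tick(5): ref=15.0000 raw=[30.0000 16.5000]
After op 3 tick(2): ref=17.0000 raw=[34.0000 18.7000]
Drift of clock 0 after op 3: 34.0000 - 17.0000 = 17.0000

Answer: 17.0000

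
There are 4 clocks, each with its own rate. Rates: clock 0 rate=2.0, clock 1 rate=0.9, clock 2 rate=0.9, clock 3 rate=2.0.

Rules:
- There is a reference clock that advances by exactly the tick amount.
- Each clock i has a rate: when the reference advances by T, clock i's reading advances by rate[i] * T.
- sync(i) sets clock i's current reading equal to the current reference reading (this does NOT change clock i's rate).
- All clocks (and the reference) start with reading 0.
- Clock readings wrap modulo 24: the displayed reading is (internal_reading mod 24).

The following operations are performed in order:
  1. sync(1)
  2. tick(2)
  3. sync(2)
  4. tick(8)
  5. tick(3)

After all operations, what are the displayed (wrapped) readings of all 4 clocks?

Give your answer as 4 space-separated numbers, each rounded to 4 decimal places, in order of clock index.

After op 1 sync(1): ref=0.0000 raw=[0.0000 0.0000 0.0000 0.0000]
After op 2 tick(2): ref=2.0000 raw=[4.0000 1.8000 1.8000 4.0000]
After op 3 sync(2): ref=2.0000 raw=[4.0000 1.8000 2.0000 4.0000]
After op 4 tick(8): ref=10.0000 raw=[20.0000 9.0000 9.2000 20.0000]
After op 5 tick(3): ref=13.0000 raw=[26.0000 11.7000 11.9000 26.0000]
Wrap final raw readings (mod 24): 26.0000 mod 24 = 2.0000; 11.7000 mod 24 = 11.7000; 11.9000 mod 24 = 11.9000; 26.0000 mod 24 = 2.0000

Answer: 2.0000 11.7000 11.9000 2.0000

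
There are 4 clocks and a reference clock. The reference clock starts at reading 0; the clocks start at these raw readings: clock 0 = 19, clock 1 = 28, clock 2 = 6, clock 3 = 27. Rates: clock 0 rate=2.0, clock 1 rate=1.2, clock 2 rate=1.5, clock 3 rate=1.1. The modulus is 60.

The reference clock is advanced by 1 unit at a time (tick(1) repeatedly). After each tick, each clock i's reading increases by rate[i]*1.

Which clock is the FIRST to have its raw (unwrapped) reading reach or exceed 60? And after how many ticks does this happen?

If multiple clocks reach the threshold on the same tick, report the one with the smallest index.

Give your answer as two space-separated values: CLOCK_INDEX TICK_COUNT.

Answer: 0 21

Derivation:
clock 0: start=19, rate=2.0, needs 60-19 = 41; ticks = ceil(41/2.0) = ceil(20.5000) = 21; reading at tick 21 = 19 + 2.0*21 = 61.0000
clock 1: start=28, rate=1.2, needs 60-28 = 32; ticks = ceil(32/1.2) = ceil(26.6667) = 27; reading at tick 27 = 28 + 1.2*27 = 60.4000
clock 2: start=6, rate=1.5, needs 60-6 = 54; ticks = ceil(54/1.5) = ceil(36.0000) = 36; reading at tick 36 = 6 + 1.5*36 = 60.0000
clock 3: start=27, rate=1.1, needs 60-27 = 33; ticks = ceil(33/1.1) = ceil(30.0000) = 30; reading at tick 30 = 27 + 1.1*30 = 60.0000
Minimum tick count = 21; winners = [0]; smallest index = 0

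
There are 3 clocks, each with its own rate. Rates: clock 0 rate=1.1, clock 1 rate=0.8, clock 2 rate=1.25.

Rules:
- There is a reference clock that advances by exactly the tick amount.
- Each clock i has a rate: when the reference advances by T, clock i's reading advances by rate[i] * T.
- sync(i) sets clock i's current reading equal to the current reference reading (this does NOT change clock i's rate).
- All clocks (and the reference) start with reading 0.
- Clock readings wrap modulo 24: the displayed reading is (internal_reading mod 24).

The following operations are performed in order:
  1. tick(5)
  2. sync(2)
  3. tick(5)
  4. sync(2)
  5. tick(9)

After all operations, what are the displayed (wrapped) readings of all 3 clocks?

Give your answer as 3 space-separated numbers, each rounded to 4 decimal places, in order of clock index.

After op 1 tick(5): ref=5.0000 raw=[5.5000 4.0000 6.2500]
After op 2 sync(2): ref=5.0000 raw=[5.5000 4.0000 5.0000]
After op 3 tick(5): ref=10.0000 raw=[11.0000 8.0000 11.2500]
After op 4 sync(2): ref=10.0000 raw=[11.0000 8.0000 10.0000]
After op 5 tick(9): ref=19.0000 raw=[20.9000 15.2000 21.2500]
Wrap final raw readings (mod 24): 20.9000 mod 24 = 20.9000; 15.2000 mod 24 = 15.2000; 21.2500 mod 24 = 21.2500

Answer: 20.9000 15.2000 21.2500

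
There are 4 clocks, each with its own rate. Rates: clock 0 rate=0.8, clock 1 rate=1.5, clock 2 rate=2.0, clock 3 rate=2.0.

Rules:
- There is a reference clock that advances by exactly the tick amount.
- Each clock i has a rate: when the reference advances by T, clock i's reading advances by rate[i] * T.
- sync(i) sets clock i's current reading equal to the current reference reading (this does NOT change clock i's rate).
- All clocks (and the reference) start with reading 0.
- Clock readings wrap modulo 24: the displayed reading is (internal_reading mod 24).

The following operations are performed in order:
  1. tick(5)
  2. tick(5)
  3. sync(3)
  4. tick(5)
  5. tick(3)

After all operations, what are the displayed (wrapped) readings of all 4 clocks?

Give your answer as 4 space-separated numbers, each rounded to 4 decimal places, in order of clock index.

Answer: 14.4000 3.0000 12.0000 2.0000

Derivation:
After op 1 tick(5): ref=5.0000 raw=[4.0000 7.5000 10.0000 10.0000]
After op 2 tick(5): ref=10.0000 raw=[8.0000 15.0000 20.0000 20.0000]
After op 3 sync(3): ref=10.0000 raw=[8.0000 15.0000 20.0000 10.0000]
After op 4 tick(5): ref=15.0000 raw=[12.0000 22.5000 30.0000 20.0000]
After op 5 tick(3): ref=18.0000 raw=[14.4000 27.0000 36.0000 26.0000]
Wrap final raw readings (mod 24): 14.4000 mod 24 = 14.4000; 27.0000 mod 24 = 3.0000; 36.0000 mod 24 = 12.0000; 26.0000 mod 24 = 2.0000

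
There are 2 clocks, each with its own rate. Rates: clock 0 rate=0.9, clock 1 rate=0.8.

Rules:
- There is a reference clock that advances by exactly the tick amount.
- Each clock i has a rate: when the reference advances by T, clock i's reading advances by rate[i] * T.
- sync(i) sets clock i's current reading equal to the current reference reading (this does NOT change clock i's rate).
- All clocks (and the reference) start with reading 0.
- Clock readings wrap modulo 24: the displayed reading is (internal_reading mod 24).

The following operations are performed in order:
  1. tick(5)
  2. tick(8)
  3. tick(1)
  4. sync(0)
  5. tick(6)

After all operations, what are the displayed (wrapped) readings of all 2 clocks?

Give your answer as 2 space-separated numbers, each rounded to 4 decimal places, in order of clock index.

After op 1 tick(5): ref=5.0000 raw=[4.5000 4.0000]
After op 2 tick(8): ref=13.0000 raw=[11.7000 10.4000]
After op 3 tick(1): ref=14.0000 raw=[12.6000 11.2000]
After op 4 sync(0): ref=14.0000 raw=[14.0000 11.2000]
After op 5 tick(6): ref=20.0000 raw=[19.4000 16.0000]
Wrap final raw readings (mod 24): 19.4000 mod 24 = 19.4000; 16.0000 mod 24 = 16.0000

Answer: 19.4000 16.0000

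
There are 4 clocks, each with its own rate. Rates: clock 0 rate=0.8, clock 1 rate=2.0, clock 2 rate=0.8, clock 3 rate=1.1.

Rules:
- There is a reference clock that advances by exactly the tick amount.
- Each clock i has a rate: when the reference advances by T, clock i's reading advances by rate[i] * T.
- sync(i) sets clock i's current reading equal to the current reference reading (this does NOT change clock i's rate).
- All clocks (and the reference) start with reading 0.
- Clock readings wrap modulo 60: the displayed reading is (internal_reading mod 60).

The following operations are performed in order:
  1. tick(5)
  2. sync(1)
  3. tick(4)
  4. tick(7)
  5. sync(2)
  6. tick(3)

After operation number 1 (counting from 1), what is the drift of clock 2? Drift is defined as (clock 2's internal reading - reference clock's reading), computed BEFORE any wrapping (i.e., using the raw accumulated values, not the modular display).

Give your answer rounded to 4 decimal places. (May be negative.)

After op 1 tick(5): ref=5.0000 raw=[4.0000 10.0000 4.0000 5.5000]
Drift of clock 2 after op 1: 4.0000 - 5.0000 = -1.0000

Answer: -1.0000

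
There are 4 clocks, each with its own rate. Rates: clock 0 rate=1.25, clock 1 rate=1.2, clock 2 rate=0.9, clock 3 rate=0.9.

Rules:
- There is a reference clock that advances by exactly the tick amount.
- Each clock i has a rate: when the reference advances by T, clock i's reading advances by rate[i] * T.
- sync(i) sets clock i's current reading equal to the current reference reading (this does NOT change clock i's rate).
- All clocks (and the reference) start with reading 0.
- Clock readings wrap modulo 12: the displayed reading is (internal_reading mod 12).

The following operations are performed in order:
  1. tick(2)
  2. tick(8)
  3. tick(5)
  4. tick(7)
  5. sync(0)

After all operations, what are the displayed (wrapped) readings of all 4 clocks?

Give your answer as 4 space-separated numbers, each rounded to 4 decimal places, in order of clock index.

Answer: 10.0000 2.4000 7.8000 7.8000

Derivation:
After op 1 tick(2): ref=2.0000 raw=[2.5000 2.4000 1.8000 1.8000]
After op 2 tick(8): ref=10.0000 raw=[12.5000 12.0000 9.0000 9.0000]
After op 3 tick(5): ref=15.0000 raw=[18.7500 18.0000 13.5000 13.5000]
After op 4 tick(7): ref=22.0000 raw=[27.5000 26.4000 19.8000 19.8000]
After op 5 sync(0): ref=22.0000 raw=[22.0000 26.4000 19.8000 19.8000]
Wrap final raw readings (mod 12): 22.0000 mod 12 = 10.0000; 26.4000 mod 12 = 2.4000; 19.8000 mod 12 = 7.8000; 19.8000 mod 12 = 7.8000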